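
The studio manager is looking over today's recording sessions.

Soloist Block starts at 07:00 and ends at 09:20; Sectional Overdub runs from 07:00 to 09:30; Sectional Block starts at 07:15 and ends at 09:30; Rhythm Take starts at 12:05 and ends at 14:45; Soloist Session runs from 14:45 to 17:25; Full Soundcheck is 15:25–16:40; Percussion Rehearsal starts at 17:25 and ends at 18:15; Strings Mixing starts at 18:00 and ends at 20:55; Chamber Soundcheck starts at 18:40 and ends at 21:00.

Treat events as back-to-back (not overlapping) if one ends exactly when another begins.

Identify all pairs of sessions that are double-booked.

Sorted by start: Soloist Block, Sectional Overdub, Sectional Block, Rhythm Take, Soloist Session, Full Soundcheck, Percussion Rehearsal, Strings Mixing, Chamber Soundcheck.
Sectional Overdub starts before Soloist Block ends → Soloist Block and Sectional Overdub overlap.
Sectional Block starts before Soloist Block ends → Soloist Block and Sectional Block overlap.
Rhythm Take starts after Soloist Block ends; Soloist Block is clear from here.
Sectional Block starts before Sectional Overdub ends → Sectional Overdub and Sectional Block overlap.
Rhythm Take starts after Sectional Overdub ends; Sectional Overdub is clear from here.
Rhythm Take starts after Sectional Block ends; Sectional Block is clear from here.
Soloist Session starts exactly when Rhythm Take ends (back-to-back, no overlap); Rhythm Take is clear from here.
Full Soundcheck starts before Soloist Session ends → Soloist Session and Full Soundcheck overlap.
Percussion Rehearsal starts exactly when Soloist Session ends (back-to-back, no overlap); Soloist Session is clear from here.
Percussion Rehearsal starts after Full Soundcheck ends; Full Soundcheck is clear from here.
Strings Mixing starts before Percussion Rehearsal ends → Percussion Rehearsal and Strings Mixing overlap.
Chamber Soundcheck starts after Percussion Rehearsal ends.
Chamber Soundcheck starts before Strings Mixing ends → Strings Mixing and Chamber Soundcheck overlap.

Chamber Soundcheck & Strings Mixing, Full Soundcheck & Soloist Session, Percussion Rehearsal & Strings Mixing, Sectional Block & Sectional Overdub, Sectional Block & Soloist Block, Sectional Overdub & Soloist Block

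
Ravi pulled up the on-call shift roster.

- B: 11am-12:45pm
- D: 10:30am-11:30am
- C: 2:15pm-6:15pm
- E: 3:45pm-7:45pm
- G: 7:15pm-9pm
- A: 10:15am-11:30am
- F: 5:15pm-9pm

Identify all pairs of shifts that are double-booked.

Sorted by start: A, D, B, C, E, F, G.
D starts before A ends → A and D overlap.
B starts before A ends → A and B overlap.
C starts after A ends; A is clear from here.
B starts before D ends → D and B overlap.
C starts after D ends; D is clear from here.
C starts after B ends; B is clear from here.
E starts before C ends → C and E overlap.
F starts before C ends → C and F overlap.
G starts after C ends.
F starts before E ends → E and F overlap.
G starts before E ends → E and G overlap.
G starts before F ends → F and G overlap.

A & B, A & D, B & D, C & E, C & F, E & F, E & G, F & G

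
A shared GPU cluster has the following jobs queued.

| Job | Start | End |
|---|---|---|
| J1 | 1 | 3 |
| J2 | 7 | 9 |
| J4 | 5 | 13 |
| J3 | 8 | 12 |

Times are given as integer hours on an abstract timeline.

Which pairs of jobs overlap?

Sorted by start: J1, J4, J2, J3.
J4 starts after J1 ends; J1 is clear from here.
J2 starts before J4 ends → J4 and J2 overlap.
J3 starts before J4 ends → J4 and J3 overlap.
J3 starts before J2 ends → J2 and J3 overlap.

J2 & J3, J2 & J4, J3 & J4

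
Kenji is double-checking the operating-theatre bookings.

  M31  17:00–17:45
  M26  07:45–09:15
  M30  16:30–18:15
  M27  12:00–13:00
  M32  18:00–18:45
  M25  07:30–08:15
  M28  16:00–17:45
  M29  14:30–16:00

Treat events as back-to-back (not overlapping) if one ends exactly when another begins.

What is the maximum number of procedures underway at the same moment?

Sort all start/end points and keep a running count:
07:30 start M25 → 1
07:45 start M26 → 2
08:15 end M25 → 1
09:15 end M26 → 0
12:00 start M27 → 1
13:00 end M27 → 0
14:30 start M29 → 1
16:00 end M29 → 0
16:00 start M28 → 1
16:30 start M30 → 2
17:00 start M31 → 3
17:45 end M28 → 2
17:45 end M31 → 1
18:00 start M32 → 2
18:15 end M30 → 1
18:45 end M32 → 0
Peak is 3, at 17:00 (M28, M30, M31).

3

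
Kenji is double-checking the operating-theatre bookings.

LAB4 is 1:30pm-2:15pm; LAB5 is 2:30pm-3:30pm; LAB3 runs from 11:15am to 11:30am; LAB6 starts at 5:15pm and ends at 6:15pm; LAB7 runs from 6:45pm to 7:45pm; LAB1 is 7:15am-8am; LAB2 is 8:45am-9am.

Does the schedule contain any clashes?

Two intervals overlap when each starts before the other ends.
Sorted by start: LAB1, LAB2, LAB3, LAB4, LAB5, LAB6, LAB7.
LAB2 starts after LAB1 ends, so nothing later overlaps LAB1 either.
LAB3 starts after LAB2 ends, so nothing later overlaps LAB2 either.
LAB4 starts after LAB3 ends, so nothing later overlaps LAB3 either.
LAB5 starts after LAB4 ends, so nothing later overlaps LAB4 either.
LAB6 starts after LAB5 ends, so nothing later overlaps LAB5 either.
LAB7 starts after LAB6 ends.
Every pair is clear; the schedule has no overlaps.

No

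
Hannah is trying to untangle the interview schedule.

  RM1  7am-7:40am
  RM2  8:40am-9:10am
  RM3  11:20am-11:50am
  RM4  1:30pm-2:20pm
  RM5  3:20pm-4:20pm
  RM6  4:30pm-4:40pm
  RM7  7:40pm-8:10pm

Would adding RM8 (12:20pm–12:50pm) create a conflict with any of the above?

No — it doesn't clash with anything

RM1: ends 7:40am at or before RM8 starts 12:20pm → clear.
RM2: ends 9:10am at or before RM8 starts 12:20pm → clear.
RM3: ends 11:50am at or before RM8 starts 12:20pm → clear.
RM4: starts 1:30pm at or after RM8 ends 12:50pm → clear.
RM5: starts 3:20pm at or after RM8 ends 12:50pm → clear.
RM6: starts 4:30pm at or after RM8 ends 12:50pm → clear.
RM7: starts 7:40pm at or after RM8 ends 12:50pm → clear.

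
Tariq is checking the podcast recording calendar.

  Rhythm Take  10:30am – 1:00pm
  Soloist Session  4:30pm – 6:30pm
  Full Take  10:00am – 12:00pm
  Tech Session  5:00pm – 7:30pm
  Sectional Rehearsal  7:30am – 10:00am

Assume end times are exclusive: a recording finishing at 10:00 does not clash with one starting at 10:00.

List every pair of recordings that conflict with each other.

Check each pair: they overlap iff neither finishes before the other starts.
Sorted by start: Sectional Rehearsal, Full Take, Rhythm Take, Soloist Session, Tech Session.
Full Take starts exactly when Sectional Rehearsal ends (back-to-back, no overlap), so Sectional Rehearsal has no further overlaps.
Rhythm Take starts before Full Take ends → Full Take and Rhythm Take overlap.
Soloist Session starts after Full Take ends, so Full Take has no further overlaps.
Soloist Session starts after Rhythm Take ends, so Rhythm Take has no further overlaps.
Tech Session starts before Soloist Session ends → Soloist Session and Tech Session overlap.

Full Take & Rhythm Take, Soloist Session & Tech Session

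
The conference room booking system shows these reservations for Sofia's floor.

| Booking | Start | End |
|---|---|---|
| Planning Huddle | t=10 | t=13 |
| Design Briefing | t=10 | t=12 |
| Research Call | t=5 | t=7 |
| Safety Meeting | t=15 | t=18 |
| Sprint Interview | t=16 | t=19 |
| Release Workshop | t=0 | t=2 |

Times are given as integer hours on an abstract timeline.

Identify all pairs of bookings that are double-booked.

Two intervals overlap when each starts before the other ends.
Sorted by start: Release Workshop, Research Call, Design Briefing, Planning Huddle, Safety Meeting, Sprint Interview.
Research Call starts after Release Workshop ends, so Release Workshop has no further overlaps.
Design Briefing starts after Research Call ends, so Research Call has no further overlaps.
Planning Huddle starts before Design Briefing ends → Design Briefing and Planning Huddle overlap.
Safety Meeting starts after Design Briefing ends, so Design Briefing has no further overlaps.
Safety Meeting starts after Planning Huddle ends, so Planning Huddle has no further overlaps.
Sprint Interview starts before Safety Meeting ends → Safety Meeting and Sprint Interview overlap.

Design Briefing & Planning Huddle, Safety Meeting & Sprint Interview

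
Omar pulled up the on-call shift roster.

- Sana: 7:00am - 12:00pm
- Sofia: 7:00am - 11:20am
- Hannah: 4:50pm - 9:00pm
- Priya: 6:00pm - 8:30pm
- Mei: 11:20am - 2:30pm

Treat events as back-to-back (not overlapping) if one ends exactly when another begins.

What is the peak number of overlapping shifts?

2

Sort all start/end points and keep a running count:
7:00am start Sana → 1
7:00am start Sofia → 2
11:20am end Sofia → 1
11:20am start Mei → 2
12:00pm end Sana → 1
2:30pm end Mei → 0
4:50pm start Hannah → 1
6:00pm start Priya → 2
8:30pm end Priya → 1
9:00pm end Hannah → 0
Peak is 2, at 7:00am (Sana, Sofia).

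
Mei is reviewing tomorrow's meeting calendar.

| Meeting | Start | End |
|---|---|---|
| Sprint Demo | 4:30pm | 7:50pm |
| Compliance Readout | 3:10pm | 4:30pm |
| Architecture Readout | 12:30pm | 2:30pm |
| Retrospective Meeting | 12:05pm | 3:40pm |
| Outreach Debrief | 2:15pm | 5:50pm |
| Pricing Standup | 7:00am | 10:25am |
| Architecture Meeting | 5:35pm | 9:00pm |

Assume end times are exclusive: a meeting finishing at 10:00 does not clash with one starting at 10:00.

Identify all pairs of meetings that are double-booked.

Architecture Meeting & Outreach Debrief, Architecture Meeting & Sprint Demo, Architecture Readout & Outreach Debrief, Architecture Readout & Retrospective Meeting, Compliance Readout & Outreach Debrief, Compliance Readout & Retrospective Meeting, Outreach Debrief & Retrospective Meeting, Outreach Debrief & Sprint Demo

Sorted by start: Pricing Standup, Retrospective Meeting, Architecture Readout, Outreach Debrief, Compliance Readout, Sprint Demo, Architecture Meeting.
Retrospective Meeting starts after Pricing Standup ends; Pricing Standup is clear from here.
Architecture Readout starts before Retrospective Meeting ends → Retrospective Meeting and Architecture Readout overlap.
Outreach Debrief starts before Retrospective Meeting ends → Retrospective Meeting and Outreach Debrief overlap.
Compliance Readout starts before Retrospective Meeting ends → Retrospective Meeting and Compliance Readout overlap.
Sprint Demo starts after Retrospective Meeting ends; Retrospective Meeting is clear from here.
Outreach Debrief starts before Architecture Readout ends → Architecture Readout and Outreach Debrief overlap.
Compliance Readout starts after Architecture Readout ends; Architecture Readout is clear from here.
Compliance Readout starts before Outreach Debrief ends → Outreach Debrief and Compliance Readout overlap.
Sprint Demo starts before Outreach Debrief ends → Outreach Debrief and Sprint Demo overlap.
Architecture Meeting starts before Outreach Debrief ends → Outreach Debrief and Architecture Meeting overlap.
Sprint Demo starts exactly when Compliance Readout ends (back-to-back, no overlap); Compliance Readout is clear from here.
Architecture Meeting starts before Sprint Demo ends → Sprint Demo and Architecture Meeting overlap.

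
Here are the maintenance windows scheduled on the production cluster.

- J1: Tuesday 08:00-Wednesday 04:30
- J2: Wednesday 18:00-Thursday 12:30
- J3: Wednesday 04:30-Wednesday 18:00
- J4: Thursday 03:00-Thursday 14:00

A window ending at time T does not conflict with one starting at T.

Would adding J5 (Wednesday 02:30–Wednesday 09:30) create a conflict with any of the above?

Yes — it overlaps J1, J3

J1: starts Tuesday 08:00 before J5 ends Wednesday 09:30, and ends Wednesday 04:30 after J5 starts Wednesday 02:30 → overlap.
J3: starts Wednesday 04:30 before J5 ends Wednesday 09:30, and ends Wednesday 18:00 after J5 starts Wednesday 02:30 → overlap.
J2: starts Wednesday 18:00 at or after J5 ends Wednesday 09:30 → clear.
J4: starts Thursday 03:00 at or after J5 ends Wednesday 09:30 → clear.
J5 overlaps J1, J3.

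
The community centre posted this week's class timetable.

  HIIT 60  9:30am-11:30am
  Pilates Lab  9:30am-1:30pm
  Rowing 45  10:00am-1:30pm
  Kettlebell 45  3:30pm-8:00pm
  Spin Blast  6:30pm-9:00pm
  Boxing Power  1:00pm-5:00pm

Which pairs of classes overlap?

Sorted by start: Pilates Lab, HIIT 60, Rowing 45, Boxing Power, Kettlebell 45, Spin Blast.
HIIT 60 starts before Pilates Lab ends → Pilates Lab and HIIT 60 overlap.
Rowing 45 starts before Pilates Lab ends → Pilates Lab and Rowing 45 overlap.
Boxing Power starts before Pilates Lab ends → Pilates Lab and Boxing Power overlap.
Kettlebell 45 starts after Pilates Lab ends; Pilates Lab is clear from here.
Rowing 45 starts before HIIT 60 ends → HIIT 60 and Rowing 45 overlap.
Boxing Power starts after HIIT 60 ends; HIIT 60 is clear from here.
Boxing Power starts before Rowing 45 ends → Rowing 45 and Boxing Power overlap.
Kettlebell 45 starts after Rowing 45 ends; Rowing 45 is clear from here.
Kettlebell 45 starts before Boxing Power ends → Boxing Power and Kettlebell 45 overlap.
Spin Blast starts after Boxing Power ends.
Spin Blast starts before Kettlebell 45 ends → Kettlebell 45 and Spin Blast overlap.

Boxing Power & Kettlebell 45, Boxing Power & Pilates Lab, Boxing Power & Rowing 45, HIIT 60 & Pilates Lab, HIIT 60 & Rowing 45, Kettlebell 45 & Spin Blast, Pilates Lab & Rowing 45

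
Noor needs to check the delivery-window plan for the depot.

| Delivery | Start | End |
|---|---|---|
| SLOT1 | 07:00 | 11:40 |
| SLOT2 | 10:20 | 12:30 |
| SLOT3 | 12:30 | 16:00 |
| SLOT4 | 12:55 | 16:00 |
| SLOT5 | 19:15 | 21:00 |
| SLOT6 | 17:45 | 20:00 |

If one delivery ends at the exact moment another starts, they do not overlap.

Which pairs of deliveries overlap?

Two intervals overlap when each starts before the other ends.
Sorted by start: SLOT1, SLOT2, SLOT3, SLOT4, SLOT6, SLOT5.
SLOT2 starts before SLOT1 ends → SLOT1 and SLOT2 overlap.
SLOT3 starts after SLOT1 ends, so nothing later overlaps SLOT1 either.
SLOT3 starts exactly when SLOT2 ends (back-to-back, no overlap), so nothing later overlaps SLOT2 either.
SLOT4 starts before SLOT3 ends → SLOT3 and SLOT4 overlap.
SLOT6 starts after SLOT3 ends, so nothing later overlaps SLOT3 either.
SLOT6 starts after SLOT4 ends, so nothing later overlaps SLOT4 either.
SLOT5 starts before SLOT6 ends → SLOT6 and SLOT5 overlap.

SLOT1 & SLOT2, SLOT3 & SLOT4, SLOT5 & SLOT6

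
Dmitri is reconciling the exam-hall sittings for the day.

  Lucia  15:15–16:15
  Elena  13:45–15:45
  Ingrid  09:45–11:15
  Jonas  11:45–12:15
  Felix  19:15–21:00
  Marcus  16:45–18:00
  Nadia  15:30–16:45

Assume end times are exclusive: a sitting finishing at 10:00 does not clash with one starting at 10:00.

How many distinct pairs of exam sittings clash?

Sorted by start: Ingrid, Jonas, Elena, Lucia, Nadia, Marcus, Felix.
Jonas starts after Ingrid ends, so nothing later overlaps Ingrid either.
Elena starts after Jonas ends, so nothing later overlaps Jonas either.
Lucia starts before Elena ends → Elena and Lucia overlap.
Nadia starts before Elena ends → Elena and Nadia overlap.
Marcus starts after Elena ends, so nothing later overlaps Elena either.
Nadia starts before Lucia ends → Lucia and Nadia overlap.
Marcus starts after Lucia ends, so nothing later overlaps Lucia either.
Marcus starts exactly when Nadia ends (back-to-back, no overlap), so nothing later overlaps Nadia either.
Felix starts after Marcus ends.
Overlapping pairs: Elena & Lucia, Elena & Nadia, Lucia & Nadia — 3 in total.

3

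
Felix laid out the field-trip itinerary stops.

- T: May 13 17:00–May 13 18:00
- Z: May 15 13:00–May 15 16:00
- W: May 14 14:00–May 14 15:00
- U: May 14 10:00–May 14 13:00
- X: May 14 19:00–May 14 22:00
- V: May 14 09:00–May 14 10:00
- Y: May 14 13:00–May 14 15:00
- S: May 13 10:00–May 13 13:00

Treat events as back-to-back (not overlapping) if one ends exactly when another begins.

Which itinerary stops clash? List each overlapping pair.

Sorted by start: S, T, V, U, Y, W, X, Z.
T starts after S ends — done with S.
V starts after T ends — done with T.
U starts exactly when V ends (back-to-back, no overlap) — done with V.
Y starts exactly when U ends (back-to-back, no overlap) — done with U.
W starts before Y ends → Y and W overlap.
X starts after Y ends — done with Y.
X starts after W ends — done with W.
Z starts after X ends.

W & Y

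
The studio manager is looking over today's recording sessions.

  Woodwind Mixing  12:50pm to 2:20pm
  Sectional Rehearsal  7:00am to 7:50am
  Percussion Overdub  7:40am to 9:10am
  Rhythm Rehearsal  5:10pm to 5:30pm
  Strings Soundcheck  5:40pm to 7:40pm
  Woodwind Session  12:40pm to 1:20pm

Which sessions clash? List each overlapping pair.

Sorted by start: Sectional Rehearsal, Percussion Overdub, Woodwind Session, Woodwind Mixing, Rhythm Rehearsal, Strings Soundcheck.
Percussion Overdub starts before Sectional Rehearsal ends → Sectional Rehearsal and Percussion Overdub overlap.
Woodwind Session starts after Sectional Rehearsal ends — done with Sectional Rehearsal.
Woodwind Session starts after Percussion Overdub ends — done with Percussion Overdub.
Woodwind Mixing starts before Woodwind Session ends → Woodwind Session and Woodwind Mixing overlap.
Rhythm Rehearsal starts after Woodwind Session ends — done with Woodwind Session.
Rhythm Rehearsal starts after Woodwind Mixing ends — done with Woodwind Mixing.
Strings Soundcheck starts after Rhythm Rehearsal ends.

Percussion Overdub & Sectional Rehearsal, Woodwind Mixing & Woodwind Session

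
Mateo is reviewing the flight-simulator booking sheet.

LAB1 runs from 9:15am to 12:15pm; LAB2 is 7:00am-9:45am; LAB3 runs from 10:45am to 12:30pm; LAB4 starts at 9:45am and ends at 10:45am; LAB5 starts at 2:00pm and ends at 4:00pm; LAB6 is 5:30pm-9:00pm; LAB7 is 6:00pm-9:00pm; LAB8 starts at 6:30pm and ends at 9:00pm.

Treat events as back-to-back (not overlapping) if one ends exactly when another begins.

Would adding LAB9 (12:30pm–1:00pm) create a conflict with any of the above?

No — it doesn't clash with anything

LAB2: ends 9:45am at or before LAB9 starts 12:30pm → clear.
LAB1: ends 12:15pm at or before LAB9 starts 12:30pm → clear.
LAB4: ends 10:45am at or before LAB9 starts 12:30pm → clear.
LAB3: ends 12:30pm at or before LAB9 starts 12:30pm → clear.
LAB5: starts 2:00pm at or after LAB9 ends 1:00pm → clear.
LAB6: starts 5:30pm at or after LAB9 ends 1:00pm → clear.
LAB7: starts 6:00pm at or after LAB9 ends 1:00pm → clear.
LAB8: starts 6:30pm at or after LAB9 ends 1:00pm → clear.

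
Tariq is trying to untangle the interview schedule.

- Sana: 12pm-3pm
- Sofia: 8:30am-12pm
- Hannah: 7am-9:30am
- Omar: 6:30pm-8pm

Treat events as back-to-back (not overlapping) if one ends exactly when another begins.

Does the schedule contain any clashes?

Two intervals overlap when each starts before the other ends.
Sorted by start: Hannah, Sofia, Sana, Omar.
Sofia starts before Hannah ends → Hannah and Sofia overlap.
That's a conflict, so the schedule is not conflict-free.

Yes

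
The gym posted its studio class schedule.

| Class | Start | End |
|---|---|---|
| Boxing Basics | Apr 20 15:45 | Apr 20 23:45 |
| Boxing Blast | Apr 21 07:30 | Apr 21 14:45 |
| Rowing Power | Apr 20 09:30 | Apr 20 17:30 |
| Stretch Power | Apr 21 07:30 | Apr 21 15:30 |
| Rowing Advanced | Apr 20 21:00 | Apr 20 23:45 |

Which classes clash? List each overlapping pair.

Boxing Basics & Rowing Advanced, Boxing Basics & Rowing Power, Boxing Blast & Stretch Power

Sorted by start: Rowing Power, Boxing Basics, Rowing Advanced, Boxing Blast, Stretch Power.
Boxing Basics starts before Rowing Power ends → Rowing Power and Boxing Basics overlap.
Rowing Advanced starts after Rowing Power ends; Rowing Power is clear from here.
Rowing Advanced starts before Boxing Basics ends → Boxing Basics and Rowing Advanced overlap.
Boxing Blast starts after Boxing Basics ends; Boxing Basics is clear from here.
Boxing Blast starts after Rowing Advanced ends; Rowing Advanced is clear from here.
Stretch Power starts before Boxing Blast ends → Boxing Blast and Stretch Power overlap.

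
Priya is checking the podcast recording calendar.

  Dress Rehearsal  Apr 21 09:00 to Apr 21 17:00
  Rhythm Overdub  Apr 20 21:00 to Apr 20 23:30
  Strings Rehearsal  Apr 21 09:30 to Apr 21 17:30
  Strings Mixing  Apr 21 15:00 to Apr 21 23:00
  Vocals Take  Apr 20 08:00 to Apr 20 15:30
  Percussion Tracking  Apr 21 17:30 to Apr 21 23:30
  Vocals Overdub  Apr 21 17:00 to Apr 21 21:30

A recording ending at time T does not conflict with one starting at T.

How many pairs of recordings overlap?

7

Sorted by start: Vocals Take, Rhythm Overdub, Dress Rehearsal, Strings Rehearsal, Strings Mixing, Vocals Overdub, Percussion Tracking.
Rhythm Overdub starts after Vocals Take ends — done with Vocals Take.
Dress Rehearsal starts after Rhythm Overdub ends — done with Rhythm Overdub.
Strings Rehearsal starts before Dress Rehearsal ends → Dress Rehearsal and Strings Rehearsal overlap.
Strings Mixing starts before Dress Rehearsal ends → Dress Rehearsal and Strings Mixing overlap.
Vocals Overdub starts exactly when Dress Rehearsal ends (back-to-back, no overlap) — done with Dress Rehearsal.
Strings Mixing starts before Strings Rehearsal ends → Strings Rehearsal and Strings Mixing overlap.
Vocals Overdub starts before Strings Rehearsal ends → Strings Rehearsal and Vocals Overdub overlap.
Percussion Tracking starts exactly when Strings Rehearsal ends (back-to-back, no overlap).
Vocals Overdub starts before Strings Mixing ends → Strings Mixing and Vocals Overdub overlap.
Percussion Tracking starts before Strings Mixing ends → Strings Mixing and Percussion Tracking overlap.
Percussion Tracking starts before Vocals Overdub ends → Vocals Overdub and Percussion Tracking overlap.
Overlapping pairs: Dress Rehearsal & Strings Mixing, Dress Rehearsal & Strings Rehearsal, Percussion Tracking & Strings Mixing, Percussion Tracking & Vocals Overdub, Strings Mixing & Strings Rehearsal, Strings Mixing & Vocals Overdub, Strings Rehearsal & Vocals Overdub — 7 in total.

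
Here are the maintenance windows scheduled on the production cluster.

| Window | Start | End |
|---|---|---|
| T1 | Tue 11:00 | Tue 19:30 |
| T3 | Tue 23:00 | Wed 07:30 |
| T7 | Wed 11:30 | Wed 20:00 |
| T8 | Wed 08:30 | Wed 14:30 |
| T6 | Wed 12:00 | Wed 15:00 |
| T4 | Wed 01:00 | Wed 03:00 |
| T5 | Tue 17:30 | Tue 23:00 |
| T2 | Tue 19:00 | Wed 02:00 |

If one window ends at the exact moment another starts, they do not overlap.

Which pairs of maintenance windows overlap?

Sorted by start: T1, T5, T2, T3, T4, T8, T7, T6.
T5 starts before T1 ends → T1 and T5 overlap.
T2 starts before T1 ends → T1 and T2 overlap.
T3 starts after T1 ends; T1 is clear from here.
T2 starts before T5 ends → T5 and T2 overlap.
T3 starts exactly when T5 ends (back-to-back, no overlap); T5 is clear from here.
T3 starts before T2 ends → T2 and T3 overlap.
T4 starts before T2 ends → T2 and T4 overlap.
T8 starts after T2 ends; T2 is clear from here.
T4 starts before T3 ends → T3 and T4 overlap.
T8 starts after T3 ends; T3 is clear from here.
T8 starts after T4 ends; T4 is clear from here.
T7 starts before T8 ends → T8 and T7 overlap.
T6 starts before T8 ends → T8 and T6 overlap.
T6 starts before T7 ends → T7 and T6 overlap.

T1 & T2, T1 & T5, T2 & T3, T2 & T4, T2 & T5, T3 & T4, T6 & T7, T6 & T8, T7 & T8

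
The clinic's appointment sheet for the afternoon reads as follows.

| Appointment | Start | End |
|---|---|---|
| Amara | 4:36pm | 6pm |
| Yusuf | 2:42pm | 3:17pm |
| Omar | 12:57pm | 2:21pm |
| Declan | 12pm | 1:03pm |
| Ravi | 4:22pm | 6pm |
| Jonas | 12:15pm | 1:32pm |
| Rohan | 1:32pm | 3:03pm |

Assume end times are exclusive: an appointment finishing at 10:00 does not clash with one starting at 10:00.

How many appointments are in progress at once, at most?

Sweep the timeline, counting +1 at each start and −1 at each end (ends before starts at a tie):
12pm start Declan → 1
12:15pm start Jonas → 2
12:57pm start Omar → 3
1:03pm end Declan → 2
1:32pm end Jonas → 1
1:32pm start Rohan → 2
2:21pm end Omar → 1
2:42pm start Yusuf → 2
3:03pm end Rohan → 1
3:17pm end Yusuf → 0
4:22pm start Ravi → 1
4:36pm start Amara → 2
6pm end Amara → 1
6pm end Ravi → 0
Peak is 3, at 12:57pm (Declan, Jonas, Omar).

3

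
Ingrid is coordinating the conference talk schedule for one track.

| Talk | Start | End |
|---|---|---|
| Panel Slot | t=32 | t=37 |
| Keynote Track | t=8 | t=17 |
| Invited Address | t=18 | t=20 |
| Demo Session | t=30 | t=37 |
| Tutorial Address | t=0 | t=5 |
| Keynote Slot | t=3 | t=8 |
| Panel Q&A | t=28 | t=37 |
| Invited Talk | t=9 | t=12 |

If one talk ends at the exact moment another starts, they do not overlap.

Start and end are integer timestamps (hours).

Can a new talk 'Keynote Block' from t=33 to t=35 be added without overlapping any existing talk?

Tutorial Address: ends t=5 at or before Keynote Block starts t=33 → clear.
Keynote Slot: ends t=8 at or before Keynote Block starts t=33 → clear.
Keynote Track: ends t=17 at or before Keynote Block starts t=33 → clear.
Invited Talk: ends t=12 at or before Keynote Block starts t=33 → clear.
Invited Address: ends t=20 at or before Keynote Block starts t=33 → clear.
Panel Q&A: starts t=28 before Keynote Block ends t=35, and ends t=37 after Keynote Block starts t=33 → overlap.
Demo Session: starts t=30 before Keynote Block ends t=35, and ends t=37 after Keynote Block starts t=33 → overlap.
Panel Slot: starts t=32 before Keynote Block ends t=35, and ends t=37 after Keynote Block starts t=33 → overlap.
Keynote Block overlaps Panel Q&A, Demo Session, Panel Slot.

No — it overlaps Demo Session, Panel Q&A, Panel Slot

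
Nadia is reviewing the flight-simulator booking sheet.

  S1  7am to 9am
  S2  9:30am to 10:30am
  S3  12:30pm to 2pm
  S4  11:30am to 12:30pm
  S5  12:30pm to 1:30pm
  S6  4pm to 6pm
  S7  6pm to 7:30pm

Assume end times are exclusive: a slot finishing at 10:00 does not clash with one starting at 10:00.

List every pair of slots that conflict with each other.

S3 & S5

Sorted by start: S1, S2, S4, S3, S5, S6, S7.
S2 starts after S1 ends — done with S1.
S4 starts after S2 ends — done with S2.
S3 starts exactly when S4 ends (back-to-back, no overlap) — done with S4.
S5 starts before S3 ends → S3 and S5 overlap.
S6 starts after S3 ends — done with S3.
S6 starts after S5 ends — done with S5.
S7 starts exactly when S6 ends (back-to-back, no overlap).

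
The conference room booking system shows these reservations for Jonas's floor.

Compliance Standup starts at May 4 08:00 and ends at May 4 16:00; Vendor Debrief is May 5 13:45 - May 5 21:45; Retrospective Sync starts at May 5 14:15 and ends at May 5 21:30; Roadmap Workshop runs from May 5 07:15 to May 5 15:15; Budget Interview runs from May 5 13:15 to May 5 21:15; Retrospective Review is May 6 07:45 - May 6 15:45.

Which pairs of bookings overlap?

Budget Interview & Retrospective Sync, Budget Interview & Roadmap Workshop, Budget Interview & Vendor Debrief, Retrospective Sync & Roadmap Workshop, Retrospective Sync & Vendor Debrief, Roadmap Workshop & Vendor Debrief

Check each pair: they overlap iff neither finishes before the other starts.
Sorted by start: Compliance Standup, Roadmap Workshop, Budget Interview, Vendor Debrief, Retrospective Sync, Retrospective Review.
Roadmap Workshop starts after Compliance Standup ends; Compliance Standup is clear from here.
Budget Interview starts before Roadmap Workshop ends → Roadmap Workshop and Budget Interview overlap.
Vendor Debrief starts before Roadmap Workshop ends → Roadmap Workshop and Vendor Debrief overlap.
Retrospective Sync starts before Roadmap Workshop ends → Roadmap Workshop and Retrospective Sync overlap.
Retrospective Review starts after Roadmap Workshop ends.
Vendor Debrief starts before Budget Interview ends → Budget Interview and Vendor Debrief overlap.
Retrospective Sync starts before Budget Interview ends → Budget Interview and Retrospective Sync overlap.
Retrospective Review starts after Budget Interview ends.
Retrospective Sync starts before Vendor Debrief ends → Vendor Debrief and Retrospective Sync overlap.
Retrospective Review starts after Vendor Debrief ends.
Retrospective Review starts after Retrospective Sync ends.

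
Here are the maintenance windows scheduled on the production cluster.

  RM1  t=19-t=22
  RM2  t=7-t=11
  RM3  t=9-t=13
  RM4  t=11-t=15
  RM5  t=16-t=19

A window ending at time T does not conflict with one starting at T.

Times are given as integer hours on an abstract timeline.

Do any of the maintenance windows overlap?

Two intervals overlap when each starts before the other ends.
Sorted by start: RM2, RM3, RM4, RM5, RM1.
RM3 starts before RM2 ends → RM2 and RM3 overlap.
That's a conflict, so the schedule is not conflict-free.

Yes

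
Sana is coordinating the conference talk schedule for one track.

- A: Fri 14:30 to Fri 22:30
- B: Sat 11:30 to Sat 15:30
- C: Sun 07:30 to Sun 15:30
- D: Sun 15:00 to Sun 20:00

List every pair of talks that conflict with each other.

Check each pair: they overlap iff neither finishes before the other starts.
Sorted by start: A, B, C, D.
B starts after A ends — done with A.
C starts after B ends — done with B.
D starts before C ends → C and D overlap.

C & D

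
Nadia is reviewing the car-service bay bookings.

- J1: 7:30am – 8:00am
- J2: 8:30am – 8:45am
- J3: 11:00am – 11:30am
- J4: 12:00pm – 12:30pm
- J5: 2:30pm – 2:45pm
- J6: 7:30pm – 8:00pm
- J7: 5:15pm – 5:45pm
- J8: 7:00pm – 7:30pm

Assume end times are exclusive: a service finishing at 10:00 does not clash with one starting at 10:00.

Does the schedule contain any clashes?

Check each pair: they overlap iff neither finishes before the other starts.
Sorted by start: J1, J2, J3, J4, J5, J7, J8, J6.
J2 starts after J1 ends — done with J1.
J3 starts after J2 ends — done with J2.
J4 starts after J3 ends — done with J3.
J5 starts after J4 ends — done with J4.
J7 starts after J5 ends — done with J5.
J8 starts after J7 ends — done with J7.
J6 starts exactly when J8 ends (back-to-back, no overlap).
Every pair is clear; the schedule has no overlaps.

No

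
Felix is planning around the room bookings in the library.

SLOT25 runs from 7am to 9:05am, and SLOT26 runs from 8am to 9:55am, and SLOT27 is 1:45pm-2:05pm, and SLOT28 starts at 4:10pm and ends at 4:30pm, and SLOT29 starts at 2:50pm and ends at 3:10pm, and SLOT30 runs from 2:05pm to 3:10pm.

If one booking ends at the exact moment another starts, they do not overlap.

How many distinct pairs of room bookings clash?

Sorted by start: SLOT25, SLOT26, SLOT27, SLOT30, SLOT29, SLOT28.
SLOT26 starts before SLOT25 ends → SLOT25 and SLOT26 overlap.
SLOT27 starts after SLOT25 ends, so nothing later overlaps SLOT25 either.
SLOT27 starts after SLOT26 ends, so nothing later overlaps SLOT26 either.
SLOT30 starts exactly when SLOT27 ends (back-to-back, no overlap), so nothing later overlaps SLOT27 either.
SLOT29 starts before SLOT30 ends → SLOT30 and SLOT29 overlap.
SLOT28 starts after SLOT30 ends.
SLOT28 starts after SLOT29 ends.
Overlapping pairs: SLOT25 & SLOT26, SLOT29 & SLOT30 — 2 in total.

2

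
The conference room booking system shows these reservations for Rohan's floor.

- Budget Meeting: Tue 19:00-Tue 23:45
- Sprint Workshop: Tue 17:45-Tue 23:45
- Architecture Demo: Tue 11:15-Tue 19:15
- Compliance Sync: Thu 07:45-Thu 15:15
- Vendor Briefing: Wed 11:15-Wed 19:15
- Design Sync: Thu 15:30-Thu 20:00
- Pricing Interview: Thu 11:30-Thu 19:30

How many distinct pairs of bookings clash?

Check each pair: they overlap iff neither finishes before the other starts.
Sorted by start: Architecture Demo, Sprint Workshop, Budget Meeting, Vendor Briefing, Compliance Sync, Pricing Interview, Design Sync.
Sprint Workshop starts before Architecture Demo ends → Architecture Demo and Sprint Workshop overlap.
Budget Meeting starts before Architecture Demo ends → Architecture Demo and Budget Meeting overlap.
Vendor Briefing starts after Architecture Demo ends — done with Architecture Demo.
Budget Meeting starts before Sprint Workshop ends → Sprint Workshop and Budget Meeting overlap.
Vendor Briefing starts after Sprint Workshop ends — done with Sprint Workshop.
Vendor Briefing starts after Budget Meeting ends — done with Budget Meeting.
Compliance Sync starts after Vendor Briefing ends — done with Vendor Briefing.
Pricing Interview starts before Compliance Sync ends → Compliance Sync and Pricing Interview overlap.
Design Sync starts after Compliance Sync ends.
Design Sync starts before Pricing Interview ends → Pricing Interview and Design Sync overlap.
Overlapping pairs: Architecture Demo & Budget Meeting, Architecture Demo & Sprint Workshop, Budget Meeting & Sprint Workshop, Compliance Sync & Pricing Interview, Design Sync & Pricing Interview — 5 in total.

5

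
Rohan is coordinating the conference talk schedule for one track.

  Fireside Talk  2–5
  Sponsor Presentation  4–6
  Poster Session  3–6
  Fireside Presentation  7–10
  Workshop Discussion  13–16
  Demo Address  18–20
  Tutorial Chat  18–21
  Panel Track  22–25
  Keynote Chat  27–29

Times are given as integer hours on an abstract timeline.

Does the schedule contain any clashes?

Sorted by start: Fireside Talk, Poster Session, Sponsor Presentation, Fireside Presentation, Workshop Discussion, Demo Address, Tutorial Chat, Panel Track, Keynote Chat.
Poster Session starts before Fireside Talk ends → Fireside Talk and Poster Session overlap.
That's a conflict, so the schedule is not conflict-free.

Yes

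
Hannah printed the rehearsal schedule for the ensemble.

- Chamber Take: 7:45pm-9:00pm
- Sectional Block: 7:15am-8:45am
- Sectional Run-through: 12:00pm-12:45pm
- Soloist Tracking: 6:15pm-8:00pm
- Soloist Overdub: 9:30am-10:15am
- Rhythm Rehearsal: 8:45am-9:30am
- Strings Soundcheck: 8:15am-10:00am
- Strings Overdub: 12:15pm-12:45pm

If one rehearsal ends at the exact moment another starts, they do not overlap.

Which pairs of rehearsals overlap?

Check each pair: they overlap iff neither finishes before the other starts.
Sorted by start: Sectional Block, Strings Soundcheck, Rhythm Rehearsal, Soloist Overdub, Sectional Run-through, Strings Overdub, Soloist Tracking, Chamber Take.
Strings Soundcheck starts before Sectional Block ends → Sectional Block and Strings Soundcheck overlap.
Rhythm Rehearsal starts exactly when Sectional Block ends (back-to-back, no overlap), so Sectional Block has no further overlaps.
Rhythm Rehearsal starts before Strings Soundcheck ends → Strings Soundcheck and Rhythm Rehearsal overlap.
Soloist Overdub starts before Strings Soundcheck ends → Strings Soundcheck and Soloist Overdub overlap.
Sectional Run-through starts after Strings Soundcheck ends, so Strings Soundcheck has no further overlaps.
Soloist Overdub starts exactly when Rhythm Rehearsal ends (back-to-back, no overlap), so Rhythm Rehearsal has no further overlaps.
Sectional Run-through starts after Soloist Overdub ends, so Soloist Overdub has no further overlaps.
Strings Overdub starts before Sectional Run-through ends → Sectional Run-through and Strings Overdub overlap.
Soloist Tracking starts after Sectional Run-through ends, so Sectional Run-through has no further overlaps.
Soloist Tracking starts after Strings Overdub ends, so Strings Overdub has no further overlaps.
Chamber Take starts before Soloist Tracking ends → Soloist Tracking and Chamber Take overlap.

Chamber Take & Soloist Tracking, Rhythm Rehearsal & Strings Soundcheck, Sectional Block & Strings Soundcheck, Sectional Run-through & Strings Overdub, Soloist Overdub & Strings Soundcheck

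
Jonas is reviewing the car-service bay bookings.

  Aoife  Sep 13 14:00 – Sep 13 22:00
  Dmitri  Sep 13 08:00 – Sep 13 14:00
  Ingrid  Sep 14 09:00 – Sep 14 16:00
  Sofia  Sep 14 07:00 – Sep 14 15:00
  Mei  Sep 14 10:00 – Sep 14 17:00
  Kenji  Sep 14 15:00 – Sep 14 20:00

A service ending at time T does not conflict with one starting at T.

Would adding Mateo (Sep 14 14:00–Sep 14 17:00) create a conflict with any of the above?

Dmitri: ends Sep 13 14:00 at or before Mateo starts Sep 14 14:00 → clear.
Aoife: ends Sep 13 22:00 at or before Mateo starts Sep 14 14:00 → clear.
Sofia: starts Sep 14 07:00 before Mateo ends Sep 14 17:00, and ends Sep 14 15:00 after Mateo starts Sep 14 14:00 → overlap.
Ingrid: starts Sep 14 09:00 before Mateo ends Sep 14 17:00, and ends Sep 14 16:00 after Mateo starts Sep 14 14:00 → overlap.
Mei: starts Sep 14 10:00 before Mateo ends Sep 14 17:00, and ends Sep 14 17:00 after Mateo starts Sep 14 14:00 → overlap.
Kenji: starts Sep 14 15:00 before Mateo ends Sep 14 17:00, and ends Sep 14 20:00 after Mateo starts Sep 14 14:00 → overlap.
Mateo overlaps Ingrid, Sofia, Mei, Kenji.

Yes — it overlaps Ingrid, Kenji, Mei, Sofia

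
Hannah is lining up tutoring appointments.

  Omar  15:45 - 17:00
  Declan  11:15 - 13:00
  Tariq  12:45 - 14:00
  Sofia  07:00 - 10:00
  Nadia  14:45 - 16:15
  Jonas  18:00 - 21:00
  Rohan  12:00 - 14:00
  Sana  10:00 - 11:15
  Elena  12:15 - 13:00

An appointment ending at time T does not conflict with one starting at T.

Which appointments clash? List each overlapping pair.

Check each pair: they overlap iff neither finishes before the other starts.
Sorted by start: Sofia, Sana, Declan, Rohan, Elena, Tariq, Nadia, Omar, Jonas.
Sana starts exactly when Sofia ends (back-to-back, no overlap), so Sofia has no further overlaps.
Declan starts exactly when Sana ends (back-to-back, no overlap), so Sana has no further overlaps.
Rohan starts before Declan ends → Declan and Rohan overlap.
Elena starts before Declan ends → Declan and Elena overlap.
Tariq starts before Declan ends → Declan and Tariq overlap.
Nadia starts after Declan ends, so Declan has no further overlaps.
Elena starts before Rohan ends → Rohan and Elena overlap.
Tariq starts before Rohan ends → Rohan and Tariq overlap.
Nadia starts after Rohan ends, so Rohan has no further overlaps.
Tariq starts before Elena ends → Elena and Tariq overlap.
Nadia starts after Elena ends, so Elena has no further overlaps.
Nadia starts after Tariq ends, so Tariq has no further overlaps.
Omar starts before Nadia ends → Nadia and Omar overlap.
Jonas starts after Nadia ends.
Jonas starts after Omar ends.

Declan & Elena, Declan & Rohan, Declan & Tariq, Elena & Rohan, Elena & Tariq, Nadia & Omar, Rohan & Tariq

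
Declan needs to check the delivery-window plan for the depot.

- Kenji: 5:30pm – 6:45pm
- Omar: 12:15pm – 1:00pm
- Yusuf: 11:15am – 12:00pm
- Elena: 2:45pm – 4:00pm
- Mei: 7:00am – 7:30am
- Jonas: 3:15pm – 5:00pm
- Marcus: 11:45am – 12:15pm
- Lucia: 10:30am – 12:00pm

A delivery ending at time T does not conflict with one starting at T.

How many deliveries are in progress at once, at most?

Sort all start/end points and keep a running count:
7:00am start Mei → 1
7:30am end Mei → 0
10:30am start Lucia → 1
11:15am start Yusuf → 2
11:45am start Marcus → 3
12:00pm end Lucia → 2
12:00pm end Yusuf → 1
12:15pm end Marcus → 0
12:15pm start Omar → 1
1:00pm end Omar → 0
2:45pm start Elena → 1
3:15pm start Jonas → 2
4:00pm end Elena → 1
5:00pm end Jonas → 0
5:30pm start Kenji → 1
6:45pm end Kenji → 0
Peak is 3, at 11:45am (Lucia, Marcus, Yusuf).

3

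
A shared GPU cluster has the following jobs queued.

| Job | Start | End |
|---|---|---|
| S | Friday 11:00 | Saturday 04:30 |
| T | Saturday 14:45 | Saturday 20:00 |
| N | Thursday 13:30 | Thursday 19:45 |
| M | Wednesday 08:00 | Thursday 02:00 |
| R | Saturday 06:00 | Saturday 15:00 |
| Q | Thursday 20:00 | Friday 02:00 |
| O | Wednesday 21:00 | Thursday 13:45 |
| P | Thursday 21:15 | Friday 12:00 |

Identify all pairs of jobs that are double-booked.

M & O, N & O, P & Q, P & S, R & T

Sorted by start: M, O, N, Q, P, S, R, T.
O starts before M ends → M and O overlap.
N starts after M ends — done with M.
N starts before O ends → O and N overlap.
Q starts after O ends — done with O.
Q starts after N ends — done with N.
P starts before Q ends → Q and P overlap.
S starts after Q ends — done with Q.
S starts before P ends → P and S overlap.
R starts after P ends — done with P.
R starts after S ends — done with S.
T starts before R ends → R and T overlap.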